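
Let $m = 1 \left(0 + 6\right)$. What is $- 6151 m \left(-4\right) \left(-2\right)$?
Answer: $-295248$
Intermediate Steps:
$m = 6$ ($m = 1 \cdot 6 = 6$)
$- 6151 m \left(-4\right) \left(-2\right) = - 6151 \cdot 6 \left(-4\right) \left(-2\right) = - 6151 \left(\left(-24\right) \left(-2\right)\right) = \left(-6151\right) 48 = -295248$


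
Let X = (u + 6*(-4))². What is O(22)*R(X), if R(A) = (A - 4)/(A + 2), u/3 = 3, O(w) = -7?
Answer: -1547/227 ≈ -6.8150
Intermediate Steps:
u = 9 (u = 3*3 = 9)
X = 225 (X = (9 + 6*(-4))² = (9 - 24)² = (-15)² = 225)
R(A) = (-4 + A)/(2 + A)
O(22)*R(X) = -7*(-4 + 225)/(2 + 225) = -7*221/227 = -1547/227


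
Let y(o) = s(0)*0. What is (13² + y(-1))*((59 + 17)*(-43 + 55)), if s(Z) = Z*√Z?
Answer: 154128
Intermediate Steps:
s(Z) = Z^(3/2)
y(o) = 0 (y(o) = 0^(3/2)*0 = 0*0 = 0)
(13² + y(-1))*((59 + 17)*(-43 + 55)) = (13² + 0)*((59 + 17)*(-43 + 55)) = (169 + 0)*(76*12) = 169*912 = 154128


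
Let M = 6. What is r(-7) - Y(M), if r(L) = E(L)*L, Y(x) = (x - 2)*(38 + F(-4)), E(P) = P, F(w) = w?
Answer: -87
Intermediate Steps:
Y(x) = -68 + 34*x (Y(x) = (x - 2)*(38 - 4) = (-2 + x)*34 = -68 + 34*x)
r(L) = L**2 (r(L) = L*L = L**2)
r(-7) - Y(M) = (-7)**2 - (-68 + 34*6) = 49 - (-68 + 204) = 49 - 1*136 = 49 - 136 = -87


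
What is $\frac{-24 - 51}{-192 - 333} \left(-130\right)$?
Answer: $- \frac{130}{7} \approx -18.571$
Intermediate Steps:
$\frac{-24 - 51}{-192 - 333} \left(-130\right) = \frac{-24 - 51}{-525} \left(-130\right) = \left(-24 - 51\right) \left(- \frac{1}{525}\right) \left(-130\right) = \left(-75\right) \left(- \frac{1}{525}\right) \left(-130\right) = \frac{1}{7} \left(-130\right) = - \frac{130}{7}$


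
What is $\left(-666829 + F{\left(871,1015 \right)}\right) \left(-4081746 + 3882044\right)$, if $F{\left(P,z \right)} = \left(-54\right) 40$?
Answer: $133598441278$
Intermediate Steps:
$F{\left(P,z \right)} = -2160$
$\left(-666829 + F{\left(871,1015 \right)}\right) \left(-4081746 + 3882044\right) = \left(-666829 - 2160\right) \left(-4081746 + 3882044\right) = \left(-668989\right) \left(-199702\right) = 133598441278$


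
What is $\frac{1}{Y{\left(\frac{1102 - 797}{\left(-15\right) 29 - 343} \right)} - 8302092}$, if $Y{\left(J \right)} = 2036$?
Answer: $- \frac{1}{8300056} \approx -1.2048 \cdot 10^{-7}$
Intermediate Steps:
$\frac{1}{Y{\left(\frac{1102 - 797}{\left(-15\right) 29 - 343} \right)} - 8302092} = \frac{1}{2036 - 8302092} = \frac{1}{-8300056} = - \frac{1}{8300056}$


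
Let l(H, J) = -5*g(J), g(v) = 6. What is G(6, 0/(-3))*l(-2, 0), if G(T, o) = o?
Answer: 0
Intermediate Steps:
l(H, J) = -30 (l(H, J) = -5*6 = -30)
G(6, 0/(-3))*l(-2, 0) = (0/(-3))*(-30) = (0*(-⅓))*(-30) = 0*(-30) = 0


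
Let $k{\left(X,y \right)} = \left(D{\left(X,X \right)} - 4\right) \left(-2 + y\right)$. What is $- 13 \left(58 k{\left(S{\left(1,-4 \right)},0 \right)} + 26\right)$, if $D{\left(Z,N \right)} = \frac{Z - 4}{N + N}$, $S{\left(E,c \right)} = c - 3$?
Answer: $- \frac{36296}{7} \approx -5185.1$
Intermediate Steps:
$S{\left(E,c \right)} = -3 + c$
$D{\left(Z,N \right)} = \frac{-4 + Z}{2 N}$
$k{\left(X,y \right)} = \left(-4 + \frac{-4 + X}{2 X}\right) \left(-2 + y\right)$ ($k{\left(X,y \right)} = \left(\frac{-4 + X}{2 X} - 4\right) \left(-2 + y\right) = \left(-4 + \frac{-4 + X}{2 X}\right) \left(-2 + y\right)$)
$- 13 \left(58 k{\left(S{\left(1,-4 \right)},0 \right)} + 26\right) = - 13 \left(58 \left(7 + \frac{4}{-3 - 4} - 0 - \frac{0}{-3 - 4}\right) + 26\right) = - 13 \left(58 \left(7 + \frac{4}{-7} + 0 - \frac{0}{-7}\right) + 26\right) = - 13 \left(58 \left(7 + 4 \left(- \frac{1}{7}\right) + 0 - 0 \left(- \frac{1}{7}\right)\right) + 26\right) = - 13 \left(58 \left(7 - \frac{4}{7} + 0 + 0\right) + 26\right) = - 13 \left(58 \cdot \frac{45}{7} + 26\right) = - 13 \left(\frac{2610}{7} + 26\right) = \left(-13\right) \frac{2792}{7} = - \frac{36296}{7}$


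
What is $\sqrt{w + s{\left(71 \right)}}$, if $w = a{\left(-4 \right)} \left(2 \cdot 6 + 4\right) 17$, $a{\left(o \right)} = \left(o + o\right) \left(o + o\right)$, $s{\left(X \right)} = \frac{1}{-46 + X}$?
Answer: $\frac{\sqrt{435201}}{5} \approx 131.94$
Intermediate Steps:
$a{\left(o \right)} = 4 o^{2}$ ($a{\left(o \right)} = 2 o 2 o = 4 o^{2}$)
$w = 17408$ ($w = 4 \left(-4\right)^{2} \left(2 \cdot 6 + 4\right) 17 = 4 \cdot 16 \left(12 + 4\right) 17 = 64 \cdot 16 \cdot 17 = 1024 \cdot 17 = 17408$)
$\sqrt{w + s{\left(71 \right)}} = \sqrt{17408 + \frac{1}{-46 + 71}} = \sqrt{17408 + \frac{1}{25}} = \sqrt{\frac{435201}{25}} = \frac{\sqrt{435201}}{5}$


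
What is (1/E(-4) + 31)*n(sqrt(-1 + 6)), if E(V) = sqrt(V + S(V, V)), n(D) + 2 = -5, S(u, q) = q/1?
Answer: -217 + 7*I*sqrt(2)/4 ≈ -217.0 + 2.4749*I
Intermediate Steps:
S(u, q) = q (S(u, q) = q*1 = q)
n(D) = -7 (n(D) = -2 - 5 = -7)
E(V) = sqrt(2)*sqrt(V) (E(V) = sqrt(V + V) = sqrt(2*V) = sqrt(2)*sqrt(V))
(1/E(-4) + 31)*n(sqrt(-1 + 6)) = (1/(sqrt(2)*sqrt(-4)) + 31)*(-7) = (1/(sqrt(2)*(2*I)) + 31)*(-7) = (1/(2*I*sqrt(2)) + 31)*(-7) = (-I*sqrt(2)/4 + 31)*(-7) = (31 - I*sqrt(2)/4)*(-7) = -217 + 7*I*sqrt(2)/4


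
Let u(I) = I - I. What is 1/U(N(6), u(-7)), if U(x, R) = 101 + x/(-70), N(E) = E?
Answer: 35/3532 ≈ 0.0099094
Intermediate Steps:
u(I) = 0
U(x, R) = 101 - x/70 (U(x, R) = 101 + x*(-1/70) = 101 - x/70)
1/U(N(6), u(-7)) = 1/(101 - 1/70*6) = 1/(101 - 3/35) = 1/(3532/35) = 35/3532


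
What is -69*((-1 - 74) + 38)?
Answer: 2553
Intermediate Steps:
-69*((-1 - 74) + 38) = -69*(-75 + 38) = -69*(-37) = 2553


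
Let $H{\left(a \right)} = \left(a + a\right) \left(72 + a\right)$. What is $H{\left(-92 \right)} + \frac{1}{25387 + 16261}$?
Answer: $\frac{153264641}{41648} \approx 3680.0$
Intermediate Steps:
$H{\left(a \right)} = 2 a \left(72 + a\right)$
$H{\left(-92 \right)} + \frac{1}{25387 + 16261} = 2 \left(-92\right) \left(72 - 92\right) + \frac{1}{25387 + 16261} = 2 \left(-92\right) \left(-20\right) + \frac{1}{41648} = 3680 + \frac{1}{41648} = \frac{153264641}{41648}$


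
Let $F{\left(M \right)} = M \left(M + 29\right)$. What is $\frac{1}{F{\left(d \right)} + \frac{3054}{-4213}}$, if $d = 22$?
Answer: $\frac{4213}{4723932} \approx 0.00089184$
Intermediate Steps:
$F{\left(M \right)} = M \left(29 + M\right)$
$\frac{1}{F{\left(d \right)} + \frac{3054}{-4213}} = \frac{1}{22 \left(29 + 22\right) + \frac{3054}{-4213}} = \frac{1}{22 \cdot 51 + 3054 \left(- \frac{1}{4213}\right)} = \frac{1}{1122 - \frac{3054}{4213}} = \frac{1}{\frac{4723932}{4213}} = \frac{4213}{4723932}$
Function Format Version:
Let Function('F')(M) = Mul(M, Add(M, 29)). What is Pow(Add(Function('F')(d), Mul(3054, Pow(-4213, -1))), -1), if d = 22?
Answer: Rational(4213, 4723932) ≈ 0.00089184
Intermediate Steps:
Function('F')(M) = Mul(M, Add(29, M))
Pow(Add(Function('F')(d), Mul(3054, Pow(-4213, -1))), -1) = Pow(Add(Mul(22, Add(29, 22)), Mul(3054, Pow(-4213, -1))), -1) = Pow(Add(Mul(22, 51), Mul(3054, Rational(-1, 4213))), -1) = Pow(Add(1122, Rational(-3054, 4213)), -1) = Pow(Rational(4723932, 4213), -1) = Rational(4213, 4723932)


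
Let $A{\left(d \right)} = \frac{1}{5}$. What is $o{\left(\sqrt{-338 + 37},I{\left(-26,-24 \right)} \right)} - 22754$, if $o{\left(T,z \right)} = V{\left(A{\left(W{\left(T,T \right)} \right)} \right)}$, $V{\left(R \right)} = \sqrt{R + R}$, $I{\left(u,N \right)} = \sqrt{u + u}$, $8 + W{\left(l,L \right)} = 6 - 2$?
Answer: $-22754 + \frac{\sqrt{10}}{5} \approx -22753.0$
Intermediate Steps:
$W{\left(l,L \right)} = -4$ ($W{\left(l,L \right)} = -8 + \left(6 - 2\right) = -8 + 4 = -4$)
$I{\left(u,N \right)} = \sqrt{2} \sqrt{u}$ ($I{\left(u,N \right)} = \sqrt{2 u} = \sqrt{2} \sqrt{u}$)
$A{\left(d \right)} = \frac{1}{5}$
$V{\left(R \right)} = \sqrt{2} \sqrt{R}$ ($V{\left(R \right)} = \sqrt{2 R} = \sqrt{2} \sqrt{R}$)
$o{\left(T,z \right)} = \frac{\sqrt{10}}{5}$ ($o{\left(T,z \right)} = \frac{\sqrt{2}}{\sqrt{5}} = \sqrt{2} \frac{\sqrt{5}}{5} = \frac{\sqrt{10}}{5}$)
$o{\left(\sqrt{-338 + 37},I{\left(-26,-24 \right)} \right)} - 22754 = \frac{\sqrt{10}}{5} - 22754 = -22754 + \frac{\sqrt{10}}{5}$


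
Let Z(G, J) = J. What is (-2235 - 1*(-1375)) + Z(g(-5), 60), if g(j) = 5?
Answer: -800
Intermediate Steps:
(-2235 - 1*(-1375)) + Z(g(-5), 60) = (-2235 - 1*(-1375)) + 60 = (-2235 + 1375) + 60 = -860 + 60 = -800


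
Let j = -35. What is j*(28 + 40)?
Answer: -2380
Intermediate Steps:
j*(28 + 40) = -35*(28 + 40) = -35*68 = -2380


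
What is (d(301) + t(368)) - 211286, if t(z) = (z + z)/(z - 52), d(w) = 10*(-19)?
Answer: -16706420/79 ≈ -2.1147e+5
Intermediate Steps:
d(w) = -190
t(z) = 2*z/(-52 + z) (t(z) = (2*z)/(-52 + z) = 2*z/(-52 + z))
(d(301) + t(368)) - 211286 = (-190 + 2*368/(-52 + 368)) - 211286 = (-190 + 2*368/316) - 211286 = (-190 + 2*368*(1/316)) - 211286 = (-190 + 184/79) - 211286 = -14826/79 - 211286 = -16706420/79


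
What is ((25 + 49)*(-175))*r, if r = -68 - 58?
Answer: 1631700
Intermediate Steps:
r = -126
((25 + 49)*(-175))*r = ((25 + 49)*(-175))*(-126) = (74*(-175))*(-126) = -12950*(-126) = 1631700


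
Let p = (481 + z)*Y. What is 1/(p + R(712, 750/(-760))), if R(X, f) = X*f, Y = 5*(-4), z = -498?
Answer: -19/6890 ≈ -0.0027576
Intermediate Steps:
Y = -20
p = 340 (p = (481 - 498)*(-20) = -17*(-20) = 340)
1/(p + R(712, 750/(-760))) = 1/(340 + 712*(750/(-760))) = 1/(340 + 712*(750*(-1/760))) = 1/(340 + 712*(-75/76)) = 1/(340 - 13350/19) = 1/(-6890/19) = -19/6890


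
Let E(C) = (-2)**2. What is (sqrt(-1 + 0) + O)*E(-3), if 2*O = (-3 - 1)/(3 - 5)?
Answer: 4 + 4*I ≈ 4.0 + 4.0*I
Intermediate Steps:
O = 1 (O = ((-3 - 1)/(3 - 5))/2 = (-4/(-2))/2 = (-4*(-1/2))/2 = (1/2)*2 = 1)
E(C) = 4
(sqrt(-1 + 0) + O)*E(-3) = (sqrt(-1 + 0) + 1)*4 = (sqrt(-1) + 1)*4 = (I + 1)*4 = (1 + I)*4 = 4 + 4*I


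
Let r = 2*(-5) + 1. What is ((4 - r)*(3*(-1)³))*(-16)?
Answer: 624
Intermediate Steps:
r = -9 (r = -10 + 1 = -9)
((4 - r)*(3*(-1)³))*(-16) = ((4 - 1*(-9))*(3*(-1)³))*(-16) = ((4 + 9)*(3*(-1)))*(-16) = (13*(-3))*(-16) = -39*(-16) = 624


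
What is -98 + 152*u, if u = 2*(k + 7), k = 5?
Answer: 3550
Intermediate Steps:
u = 24 (u = 2*(5 + 7) = 2*12 = 24)
-98 + 152*u = -98 + 152*24 = -98 + 3648 = 3550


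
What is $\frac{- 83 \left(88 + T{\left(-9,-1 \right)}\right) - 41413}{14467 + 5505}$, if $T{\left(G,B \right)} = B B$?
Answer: $- \frac{12200}{4993} \approx -2.4434$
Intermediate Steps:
$T{\left(G,B \right)} = B^{2}$
$\frac{- 83 \left(88 + T{\left(-9,-1 \right)}\right) - 41413}{14467 + 5505} = \frac{- 83 \left(88 + \left(-1\right)^{2}\right) - 41413}{14467 + 5505} = \frac{- 83 \left(88 + 1\right) - 41413}{19972} = \left(\left(-83\right) 89 - 41413\right) \frac{1}{19972} = \left(-7387 - 41413\right) \frac{1}{19972} = \left(-48800\right) \frac{1}{19972} = - \frac{12200}{4993}$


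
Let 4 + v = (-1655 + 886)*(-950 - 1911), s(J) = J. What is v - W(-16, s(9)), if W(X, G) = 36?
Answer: 2200069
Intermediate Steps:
v = 2200105 (v = -4 + (-1655 + 886)*(-950 - 1911) = -4 - 769*(-2861) = -4 + 2200109 = 2200105)
v - W(-16, s(9)) = 2200105 - 1*36 = 2200105 - 36 = 2200069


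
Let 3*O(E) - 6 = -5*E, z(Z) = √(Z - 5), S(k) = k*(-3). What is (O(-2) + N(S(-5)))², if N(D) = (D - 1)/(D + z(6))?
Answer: 22201/576 ≈ 38.543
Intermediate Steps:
S(k) = -3*k
z(Z) = √(-5 + Z)
O(E) = 2 - 5*E/3 (O(E) = 2 + (-5*E)/3 = 2 - 5*E/3)
N(D) = (-1 + D)/(1 + D) (N(D) = (D - 1)/(D + √(-5 + 6)) = (-1 + D)/(D + √1) = (-1 + D)/(D + 1) = (-1 + D)/(1 + D))
(O(-2) + N(S(-5)))² = ((2 - 5/3*(-2)) + (-1 - 3*(-5))/(1 - 3*(-5)))² = ((2 + 10/3) + (-1 + 15)/(1 + 15))² = (16/3 + 14/16)² = (16/3 + (1/16)*14)² = (16/3 + 7/8)² = (149/24)² = 22201/576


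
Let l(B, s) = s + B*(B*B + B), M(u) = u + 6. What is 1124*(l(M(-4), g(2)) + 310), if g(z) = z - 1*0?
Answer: 364176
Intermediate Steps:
M(u) = 6 + u
g(z) = z (g(z) = z + 0 = z)
l(B, s) = s + B*(B + B²) (l(B, s) = s + B*(B² + B) = s + B*(B + B²))
1124*(l(M(-4), g(2)) + 310) = 1124*((2 + (6 - 4)² + (6 - 4)³) + 310) = 1124*((2 + 2² + 2³) + 310) = 1124*((2 + 4 + 8) + 310) = 1124*(14 + 310) = 1124*324 = 364176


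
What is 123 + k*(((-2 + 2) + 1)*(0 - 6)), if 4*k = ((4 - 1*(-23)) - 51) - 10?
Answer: 174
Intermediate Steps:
k = -17/2 (k = (((4 - 1*(-23)) - 51) - 10)/4 = (((4 + 23) - 51) - 10)/4 = ((27 - 51) - 10)/4 = (-24 - 10)/4 = (¼)*(-34) = -17/2 ≈ -8.5000)
123 + k*(((-2 + 2) + 1)*(0 - 6)) = 123 - 17*((-2 + 2) + 1)*(0 - 6)/2 = 123 - 17*(0 + 1)*(-6)/2 = 123 - 17*(-6)/2 = 123 - 17/2*(-6) = 123 + 51 = 174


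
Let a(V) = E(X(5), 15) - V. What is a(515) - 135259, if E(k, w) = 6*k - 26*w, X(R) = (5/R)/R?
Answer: -680814/5 ≈ -1.3616e+5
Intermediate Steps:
X(R) = 5/R**2
E(k, w) = -26*w + 6*k
a(V) = -1944/5 - V (a(V) = (-26*15 + 6*(5/5**2)) - V = (-390 + 6*(5*(1/25))) - V = (-390 + 6*(1/5)) - V = (-390 + 6/5) - V = -1944/5 - V)
a(515) - 135259 = (-1944/5 - 1*515) - 135259 = (-1944/5 - 515) - 135259 = -4519/5 - 135259 = -680814/5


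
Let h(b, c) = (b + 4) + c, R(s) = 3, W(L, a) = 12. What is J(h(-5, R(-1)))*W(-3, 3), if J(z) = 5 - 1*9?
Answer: -48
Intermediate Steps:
h(b, c) = 4 + b + c (h(b, c) = (4 + b) + c = 4 + b + c)
J(z) = -4 (J(z) = 5 - 9 = -4)
J(h(-5, R(-1)))*W(-3, 3) = -4*12 = -48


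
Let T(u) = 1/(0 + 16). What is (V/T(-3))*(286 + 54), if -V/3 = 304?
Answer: -4961280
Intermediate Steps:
V = -912 (V = -3*304 = -912)
T(u) = 1/16
(V/T(-3))*(286 + 54) = (-912/1/16)*(286 + 54) = -912*16*340 = -14592*340 = -4961280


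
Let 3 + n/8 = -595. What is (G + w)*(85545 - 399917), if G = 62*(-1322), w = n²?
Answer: -7169156633424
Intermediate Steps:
n = -4784 (n = -24 + 8*(-595) = -24 - 4760 = -4784)
w = 22886656 (w = (-4784)² = 22886656)
G = -81964
(G + w)*(85545 - 399917) = (-81964 + 22886656)*(85545 - 399917) = 22804692*(-314372) = -7169156633424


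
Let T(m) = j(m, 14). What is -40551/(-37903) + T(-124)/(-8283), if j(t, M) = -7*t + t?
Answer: 102561367/104650183 ≈ 0.98004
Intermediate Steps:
j(t, M) = -6*t
T(m) = -6*m
-40551/(-37903) + T(-124)/(-8283) = -40551/(-37903) - 6*(-124)/(-8283) = -40551*(-1/37903) + 744*(-1/8283) = 40551/37903 - 248/2761 = 102561367/104650183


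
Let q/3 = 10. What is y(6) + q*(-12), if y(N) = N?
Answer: -354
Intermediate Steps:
q = 30 (q = 3*10 = 30)
y(6) + q*(-12) = 6 + 30*(-12) = 6 - 360 = -354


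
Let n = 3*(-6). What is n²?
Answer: 324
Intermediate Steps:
n = -18
n² = (-18)² = 324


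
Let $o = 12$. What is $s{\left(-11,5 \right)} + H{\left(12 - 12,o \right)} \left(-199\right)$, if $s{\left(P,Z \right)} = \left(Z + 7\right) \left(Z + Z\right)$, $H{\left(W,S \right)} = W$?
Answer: $120$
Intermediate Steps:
$s{\left(P,Z \right)} = 2 Z \left(7 + Z\right)$ ($s{\left(P,Z \right)} = \left(7 + Z\right) 2 Z = 2 Z \left(7 + Z\right)$)
$s{\left(-11,5 \right)} + H{\left(12 - 12,o \right)} \left(-199\right) = 2 \cdot 5 \left(7 + 5\right) + \left(12 - 12\right) \left(-199\right) = 2 \cdot 5 \cdot 12 + \left(12 - 12\right) \left(-199\right) = 120 + 0 \left(-199\right) = 120 + 0 = 120$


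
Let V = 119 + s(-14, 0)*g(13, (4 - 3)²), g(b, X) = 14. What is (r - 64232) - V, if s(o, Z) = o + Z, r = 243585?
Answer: 179430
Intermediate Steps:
s(o, Z) = Z + o
V = -77 (V = 119 + (0 - 14)*14 = 119 - 14*14 = 119 - 196 = -77)
(r - 64232) - V = (243585 - 64232) - 1*(-77) = 179353 + 77 = 179430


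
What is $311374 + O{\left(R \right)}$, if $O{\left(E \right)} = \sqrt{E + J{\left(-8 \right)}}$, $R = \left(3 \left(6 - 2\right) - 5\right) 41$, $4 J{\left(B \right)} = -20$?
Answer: $311374 + \sqrt{282} \approx 3.1139 \cdot 10^{5}$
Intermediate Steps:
$J{\left(B \right)} = -5$ ($J{\left(B \right)} = \frac{1}{4} \left(-20\right) = -5$)
$R = 287$ ($R = \left(3 \cdot 4 - 5\right) 41 = \left(12 - 5\right) 41 = 7 \cdot 41 = 287$)
$O{\left(E \right)} = \sqrt{-5 + E}$ ($O{\left(E \right)} = \sqrt{E - 5} = \sqrt{-5 + E}$)
$311374 + O{\left(R \right)} = 311374 + \sqrt{-5 + 287} = 311374 + \sqrt{282}$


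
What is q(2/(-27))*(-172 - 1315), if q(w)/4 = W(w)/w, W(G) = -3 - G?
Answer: -234946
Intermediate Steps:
q(w) = 4*(-3 - w)/w (q(w) = 4*((-3 - w)/w) = 4*(-3 - w)/w)
q(2/(-27))*(-172 - 1315) = (-4 - 12/(2/(-27)))*(-172 - 1315) = (-4 - 12/(2*(-1/27)))*(-1487) = (-4 - 12/(-2/27))*(-1487) = (-4 - 12*(-27/2))*(-1487) = (-4 + 162)*(-1487) = 158*(-1487) = -234946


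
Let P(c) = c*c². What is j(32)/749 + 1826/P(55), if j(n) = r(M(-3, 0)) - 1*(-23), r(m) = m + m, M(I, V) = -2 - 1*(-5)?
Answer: 562959/11328625 ≈ 0.049693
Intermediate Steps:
M(I, V) = 3 (M(I, V) = -2 + 5 = 3)
r(m) = 2*m
P(c) = c³
j(n) = 29 (j(n) = 2*3 - 1*(-23) = 6 + 23 = 29)
j(32)/749 + 1826/P(55) = 29/749 + 1826/(55³) = 29*(1/749) + 1826/166375 = 29/749 + 1826*(1/166375) = 29/749 + 166/15125 = 562959/11328625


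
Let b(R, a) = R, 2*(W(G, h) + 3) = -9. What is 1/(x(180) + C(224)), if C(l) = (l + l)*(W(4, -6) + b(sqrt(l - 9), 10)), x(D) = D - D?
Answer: 3/28448 + sqrt(215)/71120 ≈ 0.00031163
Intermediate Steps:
W(G, h) = -15/2 (W(G, h) = -3 + (1/2)*(-9) = -3 - 9/2 = -15/2)
x(D) = 0
C(l) = 2*l*(-15/2 + sqrt(-9 + l)) (C(l) = (l + l)*(-15/2 + sqrt(l - 9)) = (2*l)*(-15/2 + sqrt(-9 + l)) = 2*l*(-15/2 + sqrt(-9 + l)))
1/(x(180) + C(224)) = 1/(0 + 224*(-15 + 2*sqrt(-9 + 224))) = 1/(0 + 224*(-15 + 2*sqrt(215))) = 1/(0 + (-3360 + 448*sqrt(215))) = 1/(-3360 + 448*sqrt(215))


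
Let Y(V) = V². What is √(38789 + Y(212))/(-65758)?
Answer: -√83733/65758 ≈ -0.0044005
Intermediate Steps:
√(38789 + Y(212))/(-65758) = √(38789 + 212²)/(-65758) = √(38789 + 44944)*(-1/65758) = √83733*(-1/65758) = -√83733/65758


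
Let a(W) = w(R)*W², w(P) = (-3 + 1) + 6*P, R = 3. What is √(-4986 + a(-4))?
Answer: I*√4730 ≈ 68.775*I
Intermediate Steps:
w(P) = -2 + 6*P
a(W) = 16*W² (a(W) = (-2 + 6*3)*W² = (-2 + 18)*W² = 16*W²)
√(-4986 + a(-4)) = √(-4986 + 16*(-4)²) = √(-4986 + 16*16) = √(-4986 + 256) = √(-4730) = I*√4730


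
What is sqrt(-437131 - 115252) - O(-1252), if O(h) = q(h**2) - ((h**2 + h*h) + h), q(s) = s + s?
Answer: -1252 + I*sqrt(552383) ≈ -1252.0 + 743.22*I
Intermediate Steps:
q(s) = 2*s
O(h) = -h (O(h) = 2*h**2 - ((h**2 + h*h) + h) = 2*h**2 - ((h**2 + h**2) + h) = 2*h**2 - (2*h**2 + h) = 2*h**2 - (h + 2*h**2) = 2*h**2 + (-h - 2*h**2) = -h)
sqrt(-437131 - 115252) - O(-1252) = sqrt(-437131 - 115252) - (-1)*(-1252) = sqrt(-552383) - 1*1252 = I*sqrt(552383) - 1252 = -1252 + I*sqrt(552383)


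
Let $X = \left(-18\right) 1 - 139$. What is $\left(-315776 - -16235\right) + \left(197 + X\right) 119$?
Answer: $-294781$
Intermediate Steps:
$X = -157$ ($X = -18 - 139 = -157$)
$\left(-315776 - -16235\right) + \left(197 + X\right) 119 = \left(-315776 - -16235\right) + \left(197 - 157\right) 119 = \left(-315776 + \left(-167 + 16402\right)\right) + 40 \cdot 119 = \left(-315776 + 16235\right) + 4760 = -299541 + 4760 = -294781$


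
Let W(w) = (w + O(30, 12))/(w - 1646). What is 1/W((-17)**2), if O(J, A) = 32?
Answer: -1357/321 ≈ -4.2274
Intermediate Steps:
W(w) = (32 + w)/(-1646 + w) (W(w) = (w + 32)/(w - 1646) = (32 + w)/(-1646 + w))
1/W((-17)**2) = 1/((32 + (-17)**2)/(-1646 + (-17)**2)) = 1/((32 + 289)/(-1646 + 289)) = 1/(321/(-1357)) = 1/(-1/1357*321) = 1/(-321/1357) = -1357/321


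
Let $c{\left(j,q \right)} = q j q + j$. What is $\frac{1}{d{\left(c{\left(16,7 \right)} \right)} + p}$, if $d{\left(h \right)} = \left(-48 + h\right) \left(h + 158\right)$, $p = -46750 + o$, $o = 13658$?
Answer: $\frac{1}{687324} \approx 1.4549 \cdot 10^{-6}$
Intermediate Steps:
$c{\left(j,q \right)} = j + j q^{2}$ ($c{\left(j,q \right)} = j q q + j = j q^{2} + j = j + j q^{2}$)
$p = -33092$ ($p = -46750 + 13658 = -33092$)
$d{\left(h \right)} = \left(-48 + h\right) \left(158 + h\right)$
$\frac{1}{d{\left(c{\left(16,7 \right)} \right)} + p} = \frac{1}{\left(-7584 + \left(16 \left(1 + 7^{2}\right)\right)^{2} + 110 \cdot 16 \left(1 + 7^{2}\right)\right) - 33092} = \frac{1}{\left(-7584 + \left(16 \left(1 + 49\right)\right)^{2} + 110 \cdot 16 \left(1 + 49\right)\right) - 33092} = \frac{1}{\left(-7584 + \left(16 \cdot 50\right)^{2} + 110 \cdot 16 \cdot 50\right) - 33092} = \frac{1}{\left(-7584 + 800^{2} + 110 \cdot 800\right) - 33092} = \frac{1}{\left(-7584 + 640000 + 88000\right) - 33092} = \frac{1}{720416 - 33092} = \frac{1}{687324}$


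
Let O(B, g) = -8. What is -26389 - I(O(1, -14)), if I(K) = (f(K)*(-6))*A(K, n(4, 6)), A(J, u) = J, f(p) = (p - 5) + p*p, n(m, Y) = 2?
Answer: -28837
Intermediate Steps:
f(p) = -5 + p + p² (f(p) = (-5 + p) + p² = -5 + p + p²)
I(K) = K*(30 - 6*K - 6*K²) (I(K) = ((-5 + K + K²)*(-6))*K = (30 - 6*K - 6*K²)*K = K*(30 - 6*K - 6*K²))
-26389 - I(O(1, -14)) = -26389 - 6*(-8)*(5 - 1*(-8) - 1*(-8)²) = -26389 - 6*(-8)*(5 + 8 - 1*64) = -26389 - 6*(-8)*(5 + 8 - 64) = -26389 - 6*(-8)*(-51) = -26389 - 1*2448 = -26389 - 2448 = -28837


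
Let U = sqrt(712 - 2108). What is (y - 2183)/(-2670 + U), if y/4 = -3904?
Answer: 23761665/3565148 + 17799*I*sqrt(349)/3565148 ≈ 6.665 + 0.093268*I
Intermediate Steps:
y = -15616 (y = 4*(-3904) = -15616)
U = 2*I*sqrt(349) (U = sqrt(-1396) = 2*I*sqrt(349) ≈ 37.363*I)
(y - 2183)/(-2670 + U) = (-15616 - 2183)/(-2670 + 2*I*sqrt(349)) = -17799/(-2670 + 2*I*sqrt(349))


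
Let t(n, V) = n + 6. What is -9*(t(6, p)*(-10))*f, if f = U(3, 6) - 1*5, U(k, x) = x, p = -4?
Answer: 1080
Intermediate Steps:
t(n, V) = 6 + n
f = 1 (f = 6 - 1*5 = 6 - 5 = 1)
-9*(t(6, p)*(-10))*f = -9*((6 + 6)*(-10))*1 = -9*(12*(-10))*1 = -9*(-120*1) = -9*(-120) = -1*(-1080) = 1080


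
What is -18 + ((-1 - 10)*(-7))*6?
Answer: 444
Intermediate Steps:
-18 + ((-1 - 10)*(-7))*6 = -18 - 11*(-7)*6 = -18 + 77*6 = -18 + 462 = 444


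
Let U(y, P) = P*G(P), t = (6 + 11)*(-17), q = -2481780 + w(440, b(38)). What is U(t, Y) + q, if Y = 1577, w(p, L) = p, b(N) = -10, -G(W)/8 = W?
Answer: -22376772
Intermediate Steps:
G(W) = -8*W
q = -2481340 (q = -2481780 + 440 = -2481340)
t = -289 (t = 17*(-17) = -289)
U(y, P) = -8*P**2 (U(y, P) = P*(-8*P) = -8*P**2)
U(t, Y) + q = -8*1577**2 - 2481340 = -8*2486929 - 2481340 = -19895432 - 2481340 = -22376772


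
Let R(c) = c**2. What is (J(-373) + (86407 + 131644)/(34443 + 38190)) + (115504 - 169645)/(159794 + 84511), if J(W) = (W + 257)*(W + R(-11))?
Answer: 19213319769866/657207595 ≈ 29235.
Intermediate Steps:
J(W) = (121 + W)*(257 + W) (J(W) = (W + 257)*(W + (-11)**2) = (257 + W)*(W + 121) = (257 + W)*(121 + W) = (121 + W)*(257 + W))
(J(-373) + (86407 + 131644)/(34443 + 38190)) + (115504 - 169645)/(159794 + 84511) = ((31097 + (-373)**2 + 378*(-373)) + (86407 + 131644)/(34443 + 38190)) + (115504 - 169645)/(159794 + 84511) = ((31097 + 139129 - 140994) + 218051/72633) - 54141/244305 = (29232 + 218051*(1/72633)) - 54141*1/244305 = (29232 + 218051/72633) - 18047/81435 = 2123425907/72633 - 18047/81435 = 19213319769866/657207595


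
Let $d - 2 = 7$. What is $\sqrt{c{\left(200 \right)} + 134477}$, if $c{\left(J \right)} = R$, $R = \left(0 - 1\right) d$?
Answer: $2 \sqrt{33617} \approx 366.7$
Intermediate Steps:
$d = 9$ ($d = 2 + 7 = 9$)
$R = -9$ ($R = \left(0 - 1\right) 9 = \left(-1\right) 9 = -9$)
$c{\left(J \right)} = -9$
$\sqrt{c{\left(200 \right)} + 134477} = \sqrt{-9 + 134477} = \sqrt{134468} = 2 \sqrt{33617}$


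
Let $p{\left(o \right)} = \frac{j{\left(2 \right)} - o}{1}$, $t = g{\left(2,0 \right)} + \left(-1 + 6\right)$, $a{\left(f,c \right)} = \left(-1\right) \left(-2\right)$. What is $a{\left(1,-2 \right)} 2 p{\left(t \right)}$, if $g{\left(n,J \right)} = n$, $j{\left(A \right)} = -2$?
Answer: $-36$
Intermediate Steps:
$a{\left(f,c \right)} = 2$
$t = 7$ ($t = 2 + \left(-1 + 6\right) = 2 + 5 = 7$)
$p{\left(o \right)} = -2 - o$ ($p{\left(o \right)} = \frac{-2 - o}{1} = \left(-2 - o\right) 1 = -2 - o$)
$a{\left(1,-2 \right)} 2 p{\left(t \right)} = 2 \cdot 2 \left(-2 - 7\right) = 4 \left(-2 - 7\right) = 4 \left(-9\right) = -36$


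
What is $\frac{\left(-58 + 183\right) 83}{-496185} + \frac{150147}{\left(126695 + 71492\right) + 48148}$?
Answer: $\frac{757315406}{1286607705} \approx 0.58861$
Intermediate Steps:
$\frac{\left(-58 + 183\right) 83}{-496185} + \frac{150147}{\left(126695 + 71492\right) + 48148} = 125 \cdot 83 \left(- \frac{1}{496185}\right) + \frac{150147}{198187 + 48148} = 10375 \left(- \frac{1}{496185}\right) + \frac{150147}{246335} = - \frac{2075}{99237} + 150147 \cdot \frac{1}{246335} = - \frac{2075}{99237} + \frac{150147}{246335} = \frac{757315406}{1286607705}$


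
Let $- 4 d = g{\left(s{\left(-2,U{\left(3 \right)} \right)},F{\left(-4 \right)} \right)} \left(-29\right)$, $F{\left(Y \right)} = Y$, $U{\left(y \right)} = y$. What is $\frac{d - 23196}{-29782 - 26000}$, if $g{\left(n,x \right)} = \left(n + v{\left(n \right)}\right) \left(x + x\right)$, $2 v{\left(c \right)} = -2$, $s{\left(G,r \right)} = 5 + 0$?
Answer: $\frac{11714}{27891} \approx 0.41999$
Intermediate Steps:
$s{\left(G,r \right)} = 5$
$v{\left(c \right)} = -1$ ($v{\left(c \right)} = \frac{1}{2} \left(-2\right) = -1$)
$g{\left(n,x \right)} = 2 x \left(-1 + n\right)$ ($g{\left(n,x \right)} = \left(n - 1\right) \left(x + x\right) = \left(-1 + n\right) 2 x = 2 x \left(-1 + n\right)$)
$d = -232$ ($d = - \frac{2 \left(-4\right) \left(-1 + 5\right) \left(-29\right)}{4} = - \frac{2 \left(-4\right) 4 \left(-29\right)}{4} = - \frac{\left(-32\right) \left(-29\right)}{4} = \left(- \frac{1}{4}\right) 928 = -232$)
$\frac{d - 23196}{-29782 - 26000} = \frac{-232 - 23196}{-29782 - 26000} = - \frac{23428}{-55782} = \left(-23428\right) \left(- \frac{1}{55782}\right) = \frac{11714}{27891}$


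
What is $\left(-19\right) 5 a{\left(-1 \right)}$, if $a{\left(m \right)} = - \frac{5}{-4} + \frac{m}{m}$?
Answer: $- \frac{855}{4} \approx -213.75$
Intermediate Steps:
$a{\left(m \right)} = \frac{9}{4}$ ($a{\left(m \right)} = \left(-5\right) \left(- \frac{1}{4}\right) + 1 = \frac{5}{4} + 1 = \frac{9}{4}$)
$\left(-19\right) 5 a{\left(-1 \right)} = \left(-19\right) 5 \cdot \frac{9}{4} = \left(-95\right) \frac{9}{4} = - \frac{855}{4}$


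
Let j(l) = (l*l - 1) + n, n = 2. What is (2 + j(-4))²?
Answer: 361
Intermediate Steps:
j(l) = 1 + l² (j(l) = (l*l - 1) + 2 = (l² - 1) + 2 = (-1 + l²) + 2 = 1 + l²)
(2 + j(-4))² = (2 + (1 + (-4)²))² = (2 + (1 + 16))² = (2 + 17)² = 19² = 361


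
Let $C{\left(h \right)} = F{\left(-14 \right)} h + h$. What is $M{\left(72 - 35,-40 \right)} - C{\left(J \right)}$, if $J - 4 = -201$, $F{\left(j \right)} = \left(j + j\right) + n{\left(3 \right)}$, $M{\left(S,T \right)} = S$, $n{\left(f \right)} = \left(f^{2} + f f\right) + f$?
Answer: $-1145$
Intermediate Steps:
$n{\left(f \right)} = f + 2 f^{2}$ ($n{\left(f \right)} = \left(f^{2} + f^{2}\right) + f = 2 f^{2} + f = f + 2 f^{2}$)
$F{\left(j \right)} = 21 + 2 j$ ($F{\left(j \right)} = \left(j + j\right) + 3 \left(1 + 2 \cdot 3\right) = 2 j + 3 \left(1 + 6\right) = 2 j + 3 \cdot 7 = 2 j + 21 = 21 + 2 j$)
$J = -197$ ($J = 4 - 201 = -197$)
$C{\left(h \right)} = - 6 h$ ($C{\left(h \right)} = \left(21 + 2 \left(-14\right)\right) h + h = \left(21 - 28\right) h + h = - 7 h + h = - 6 h$)
$M{\left(72 - 35,-40 \right)} - C{\left(J \right)} = \left(72 - 35\right) - \left(-6\right) \left(-197\right) = 37 - 1182 = -1145$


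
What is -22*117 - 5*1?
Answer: -2579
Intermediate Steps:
-22*117 - 5*1 = -2574 - 5 = -2579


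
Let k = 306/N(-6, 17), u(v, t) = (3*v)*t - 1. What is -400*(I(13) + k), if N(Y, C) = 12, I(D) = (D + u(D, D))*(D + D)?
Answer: -5407800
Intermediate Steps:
u(v, t) = -1 + 3*t*v (u(v, t) = 3*t*v - 1 = -1 + 3*t*v)
I(D) = 2*D*(-1 + D + 3*D**2) (I(D) = (D + (-1 + 3*D*D))*(D + D) = (D + (-1 + 3*D**2))*(2*D) = (-1 + D + 3*D**2)*(2*D) = 2*D*(-1 + D + 3*D**2))
k = 51/2 (k = 306/12 = 306*(1/12) = 51/2 ≈ 25.500)
-400*(I(13) + k) = -400*(2*13*(-1 + 13 + 3*13**2) + 51/2) = -400*(2*13*(-1 + 13 + 3*169) + 51/2) = -400*(2*13*(-1 + 13 + 507) + 51/2) = -400*(2*13*519 + 51/2) = -400*(13494 + 51/2) = -400*27039/2 = -5407800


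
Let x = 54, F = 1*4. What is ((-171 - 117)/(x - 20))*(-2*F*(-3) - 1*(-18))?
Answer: -6048/17 ≈ -355.76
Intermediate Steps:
F = 4
((-171 - 117)/(x - 20))*(-2*F*(-3) - 1*(-18)) = ((-171 - 117)/(54 - 20))*(-2*4*(-3) - 1*(-18)) = (-288/34)*(-8*(-3) + 18) = (-288*1/34)*(24 + 18) = -144/17*42 = -6048/17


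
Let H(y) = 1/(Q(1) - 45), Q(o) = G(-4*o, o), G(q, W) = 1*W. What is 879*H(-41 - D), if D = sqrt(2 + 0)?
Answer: -879/44 ≈ -19.977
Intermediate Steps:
G(q, W) = W
Q(o) = o
D = sqrt(2) ≈ 1.4142
H(y) = -1/44 (H(y) = 1/(1 - 45) = 1/(-44) = -1/44)
879*H(-41 - D) = 879*(-1/44) = -879/44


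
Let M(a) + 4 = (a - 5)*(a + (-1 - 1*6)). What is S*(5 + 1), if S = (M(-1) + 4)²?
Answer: 13824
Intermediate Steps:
M(a) = -4 + (-7 + a)*(-5 + a) (M(a) = -4 + (a - 5)*(a + (-1 - 1*6)) = -4 + (-5 + a)*(a + (-1 - 6)) = -4 + (-5 + a)*(a - 7) = -4 + (-5 + a)*(-7 + a) = -4 + (-7 + a)*(-5 + a))
S = 2304 (S = ((31 + (-1)² - 12*(-1)) + 4)² = ((31 + 1 + 12) + 4)² = (44 + 4)² = 48² = 2304)
S*(5 + 1) = 2304*(5 + 1) = 2304*6 = 13824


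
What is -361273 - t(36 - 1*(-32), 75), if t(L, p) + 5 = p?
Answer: -361343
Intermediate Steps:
t(L, p) = -5 + p
-361273 - t(36 - 1*(-32), 75) = -361273 - (-5 + 75) = -361273 - 1*70 = -361273 - 70 = -361343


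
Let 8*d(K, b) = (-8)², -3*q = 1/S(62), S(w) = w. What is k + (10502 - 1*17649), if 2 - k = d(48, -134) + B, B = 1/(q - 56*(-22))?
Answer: -1639117289/229151 ≈ -7153.0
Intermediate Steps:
q = -1/186 (q = -⅓/62 = -⅓*1/62 = -1/186 ≈ -0.0053763)
d(K, b) = 8 (d(K, b) = (⅛)*(-8)² = (⅛)*64 = 8)
B = 186/229151 (B = 1/(-1/186 - 56*(-22)) = 1/(-1/186 + 1232) = 1/(229151/186) = 186/229151 ≈ 0.00081169)
k = -1375092/229151 (k = 2 - (8 + 186/229151) = 2 - 1*1833394/229151 = 2 - 1833394/229151 = -1375092/229151 ≈ -6.0008)
k + (10502 - 1*17649) = -1375092/229151 + (10502 - 1*17649) = -1375092/229151 + (10502 - 17649) = -1375092/229151 - 7147 = -1639117289/229151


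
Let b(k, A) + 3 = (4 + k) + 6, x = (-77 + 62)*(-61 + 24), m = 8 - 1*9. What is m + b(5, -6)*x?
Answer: 6659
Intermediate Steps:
m = -1 (m = 8 - 9 = -1)
x = 555 (x = -15*(-37) = 555)
b(k, A) = 7 + k (b(k, A) = -3 + ((4 + k) + 6) = -3 + (10 + k) = 7 + k)
m + b(5, -6)*x = -1 + (7 + 5)*555 = -1 + 12*555 = -1 + 6660 = 6659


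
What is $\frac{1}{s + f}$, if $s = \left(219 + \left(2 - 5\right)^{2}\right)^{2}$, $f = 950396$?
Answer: $\frac{1}{1002380} \approx 9.9762 \cdot 10^{-7}$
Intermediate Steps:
$s = 51984$ ($s = \left(219 + \left(-3\right)^{2}\right)^{2} = \left(219 + 9\right)^{2} = 228^{2} = 51984$)
$\frac{1}{s + f} = \frac{1}{51984 + 950396} = \frac{1}{1002380}$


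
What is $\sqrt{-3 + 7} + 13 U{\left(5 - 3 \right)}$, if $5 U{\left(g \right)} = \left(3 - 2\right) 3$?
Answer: $\frac{49}{5} \approx 9.8$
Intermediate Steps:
$U{\left(g \right)} = \frac{3}{5}$ ($U{\left(g \right)} = \frac{\left(3 - 2\right) 3}{5} = \frac{1 \cdot 3}{5} = \frac{1}{5} \cdot 3 = \frac{3}{5}$)
$\sqrt{-3 + 7} + 13 U{\left(5 - 3 \right)} = \sqrt{-3 + 7} + 13 \cdot \frac{3}{5} = \sqrt{4} + \frac{39}{5} = 2 + \frac{39}{5} = \frac{49}{5}$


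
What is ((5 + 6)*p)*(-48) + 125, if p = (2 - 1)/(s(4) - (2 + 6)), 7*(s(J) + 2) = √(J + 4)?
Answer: 217555/1223 + 1848*√2/1223 ≈ 180.02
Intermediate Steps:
s(J) = -2 + √(4 + J)/7 (s(J) = -2 + √(J + 4)/7 = -2 + √(4 + J)/7)
p = 1/(-10 + 2*√2/7) (p = (2 - 1)/((-2 + √(4 + 4)/7) - (2 + 6)) = 1/((-2 + √8/7) - 1*8) = 1/((-2 + (2*√2)/7) - 8) = 1/((-2 + 2*√2/7) - 8) = 1/(-10 + 2*√2/7) ≈ -0.10421)
((5 + 6)*p)*(-48) + 125 = ((5 + 6)*(-245/2446 - 7*√2/2446))*(-48) + 125 = (11*(-245/2446 - 7*√2/2446))*(-48) + 125 = (-2695/2446 - 77*√2/2446)*(-48) + 125 = (64680/1223 + 1848*√2/1223) + 125 = 217555/1223 + 1848*√2/1223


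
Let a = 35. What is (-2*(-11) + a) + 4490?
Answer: 4547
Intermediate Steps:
(-2*(-11) + a) + 4490 = (-2*(-11) + 35) + 4490 = (22 + 35) + 4490 = 57 + 4490 = 4547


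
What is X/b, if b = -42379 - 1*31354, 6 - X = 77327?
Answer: 77321/73733 ≈ 1.0487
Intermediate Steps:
X = -77321 (X = 6 - 1*77327 = 6 - 77327 = -77321)
b = -73733 (b = -42379 - 31354 = -73733)
X/b = -77321/(-73733) = -77321*(-1/73733) = 77321/73733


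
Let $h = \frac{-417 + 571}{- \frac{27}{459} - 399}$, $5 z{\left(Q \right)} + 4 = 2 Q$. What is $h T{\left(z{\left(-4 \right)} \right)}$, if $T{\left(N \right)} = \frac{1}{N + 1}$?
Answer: $\frac{935}{3392} \approx 0.27565$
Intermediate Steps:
$z{\left(Q \right)} = - \frac{4}{5} + \frac{2 Q}{5}$
$T{\left(N \right)} = \frac{1}{1 + N}$
$h = - \frac{1309}{3392}$ ($h = \frac{154}{\left(-27\right) \frac{1}{459} - 399} = \frac{154}{- \frac{1}{17} - 399} = \frac{154}{- \frac{6784}{17}} = 154 \left(- \frac{17}{6784}\right) = - \frac{1309}{3392} \approx -0.38591$)
$h T{\left(z{\left(-4 \right)} \right)} = - \frac{1309}{3392 \left(1 + \left(- \frac{4}{5} + \frac{2}{5} \left(-4\right)\right)\right)} = - \frac{1309}{3392 \left(1 - \frac{12}{5}\right)} = - \frac{1309}{3392 \left(- \frac{7}{5}\right)} = \left(- \frac{1309}{3392}\right) \left(- \frac{5}{7}\right) = \frac{935}{3392}$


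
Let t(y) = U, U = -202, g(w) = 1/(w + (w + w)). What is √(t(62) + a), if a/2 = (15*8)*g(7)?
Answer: I*√9338/7 ≈ 13.805*I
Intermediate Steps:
g(w) = 1/(3*w) (g(w) = 1/(w + 2*w) = 1/(3*w))
a = 80/7 (a = 2*((15*8)*((⅓)/7)) = 2*(120*((⅓)*(⅐))) = 2*(120*(1/21)) = 2*(40/7) = 80/7 ≈ 11.429)
t(y) = -202
√(t(62) + a) = √(-202 + 80/7) = √(-1334/7) = I*√9338/7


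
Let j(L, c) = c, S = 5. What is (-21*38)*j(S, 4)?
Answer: -3192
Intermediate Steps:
(-21*38)*j(S, 4) = -21*38*4 = -798*4 = -3192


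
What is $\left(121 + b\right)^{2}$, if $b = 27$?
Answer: $21904$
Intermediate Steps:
$\left(121 + b\right)^{2} = \left(121 + 27\right)^{2} = 148^{2} = 21904$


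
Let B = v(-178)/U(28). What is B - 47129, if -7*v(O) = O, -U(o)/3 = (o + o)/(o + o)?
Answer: -989887/21 ≈ -47138.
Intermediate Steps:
U(o) = -3 (U(o) = -3*(o + o)/(o + o) = -3*2*o/(2*o) = -3*2*o*1/(2*o) = -3*1 = -3)
v(O) = -O/7
B = -178/21 (B = -⅐*(-178)/(-3) = (178/7)*(-⅓) = -178/21 ≈ -8.4762)
B - 47129 = -178/21 - 47129 = -989887/21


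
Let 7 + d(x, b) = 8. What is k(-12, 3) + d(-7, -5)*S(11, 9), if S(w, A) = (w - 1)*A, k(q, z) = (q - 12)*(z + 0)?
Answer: 18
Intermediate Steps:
k(q, z) = z*(-12 + q) (k(q, z) = (-12 + q)*z = z*(-12 + q))
S(w, A) = A*(-1 + w) (S(w, A) = (-1 + w)*A = A*(-1 + w))
d(x, b) = 1 (d(x, b) = -7 + 8 = 1)
k(-12, 3) + d(-7, -5)*S(11, 9) = 3*(-12 - 12) + 1*(9*(-1 + 11)) = 3*(-24) + 1*(9*10) = -72 + 1*90 = -72 + 90 = 18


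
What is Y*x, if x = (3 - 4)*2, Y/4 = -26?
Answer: 208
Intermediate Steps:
Y = -104 (Y = 4*(-26) = -104)
x = -2 (x = -1*2 = -2)
Y*x = -104*(-2) = 208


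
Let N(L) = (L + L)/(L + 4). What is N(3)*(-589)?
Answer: -3534/7 ≈ -504.86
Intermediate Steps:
N(L) = 2*L/(4 + L) (N(L) = (2*L)/(4 + L) = 2*L/(4 + L))
N(3)*(-589) = (2*3/(4 + 3))*(-589) = (2*3/7)*(-589) = (2*3*(⅐))*(-589) = (6/7)*(-589) = -3534/7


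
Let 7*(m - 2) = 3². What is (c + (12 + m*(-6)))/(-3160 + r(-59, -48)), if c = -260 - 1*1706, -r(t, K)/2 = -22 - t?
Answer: 628/1029 ≈ 0.61030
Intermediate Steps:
r(t, K) = 44 + 2*t (r(t, K) = -2*(-22 - t) = 44 + 2*t)
c = -1966 (c = -260 - 1706 = -1966)
m = 23/7 (m = 2 + (⅐)*3² = 2 + (⅐)*9 = 2 + 9/7 = 23/7 ≈ 3.2857)
(c + (12 + m*(-6)))/(-3160 + r(-59, -48)) = (-1966 + (12 + (23/7)*(-6)))/(-3160 + (44 + 2*(-59))) = (-1966 + (12 - 138/7))/(-3160 + (44 - 118)) = (-1966 - 54/7)/(-3160 - 74) = -13816/7/(-3234) = -13816/7*(-1/3234) = 628/1029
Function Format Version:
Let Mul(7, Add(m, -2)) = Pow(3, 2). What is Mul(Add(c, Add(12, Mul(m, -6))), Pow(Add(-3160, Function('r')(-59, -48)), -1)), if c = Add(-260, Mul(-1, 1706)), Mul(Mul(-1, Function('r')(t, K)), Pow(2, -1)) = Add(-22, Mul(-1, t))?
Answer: Rational(628, 1029) ≈ 0.61030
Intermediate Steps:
Function('r')(t, K) = Add(44, Mul(2, t)) (Function('r')(t, K) = Mul(-2, Add(-22, Mul(-1, t))) = Add(44, Mul(2, t)))
c = -1966 (c = Add(-260, -1706) = -1966)
m = Rational(23, 7) (m = Add(2, Mul(Rational(1, 7), Pow(3, 2))) = Add(2, Mul(Rational(1, 7), 9)) = Add(2, Rational(9, 7)) = Rational(23, 7) ≈ 3.2857)
Mul(Add(c, Add(12, Mul(m, -6))), Pow(Add(-3160, Function('r')(-59, -48)), -1)) = Mul(Add(-1966, Add(12, Mul(Rational(23, 7), -6))), Pow(Add(-3160, Add(44, Mul(2, -59))), -1)) = Mul(Add(-1966, Add(12, Rational(-138, 7))), Pow(Add(-3160, Add(44, -118)), -1)) = Mul(Add(-1966, Rational(-54, 7)), Pow(Add(-3160, -74), -1)) = Mul(Rational(-13816, 7), Pow(-3234, -1)) = Mul(Rational(-13816, 7), Rational(-1, 3234)) = Rational(628, 1029)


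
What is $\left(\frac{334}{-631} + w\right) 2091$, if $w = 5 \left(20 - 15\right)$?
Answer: $\frac{32287131}{631} \approx 51168.0$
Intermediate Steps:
$w = 25$ ($w = 5 \cdot 5 = 25$)
$\left(\frac{334}{-631} + w\right) 2091 = \left(\frac{334}{-631} + 25\right) 2091 = \left(334 \left(- \frac{1}{631}\right) + 25\right) 2091 = \left(- \frac{334}{631} + 25\right) 2091 = \frac{15441}{631} \cdot 2091 = \frac{32287131}{631}$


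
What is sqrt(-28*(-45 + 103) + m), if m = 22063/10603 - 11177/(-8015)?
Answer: 2*I*sqrt(2925905060140887545)/84983045 ≈ 40.256*I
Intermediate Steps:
m = 295344676/84983045 (m = 22063*(1/10603) - 11177*(-1/8015) = 22063/10603 + 11177/8015 = 295344676/84983045 ≈ 3.4753)
sqrt(-28*(-45 + 103) + m) = sqrt(-28*(-45 + 103) + 295344676/84983045) = sqrt(-28*58 + 295344676/84983045) = sqrt(-1624 + 295344676/84983045) = sqrt(-137717120404/84983045) = 2*I*sqrt(2925905060140887545)/84983045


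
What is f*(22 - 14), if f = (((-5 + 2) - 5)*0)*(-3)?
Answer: 0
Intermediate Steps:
f = 0 (f = ((-3 - 5)*0)*(-3) = -8*0*(-3) = 0*(-3) = 0)
f*(22 - 14) = 0*(22 - 14) = 0*8 = 0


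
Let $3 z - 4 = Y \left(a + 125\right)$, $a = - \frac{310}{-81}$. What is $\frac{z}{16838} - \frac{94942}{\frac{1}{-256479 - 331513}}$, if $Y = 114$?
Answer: $\frac{38069337735322015}{681939} \approx 5.5825 \cdot 10^{10}$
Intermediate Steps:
$a = \frac{310}{81}$ ($a = \left(-310\right) \left(- \frac{1}{81}\right) = \frac{310}{81} \approx 3.8272$)
$z = \frac{396638}{81}$ ($z = \frac{4}{3} + \frac{114 \left(\frac{310}{81} + 125\right)}{3} = \frac{4}{3} + \frac{114 \cdot \frac{10435}{81}}{3} = \frac{4}{3} + \frac{1}{3} \cdot \frac{396530}{27} = \frac{4}{3} + \frac{396530}{81} = \frac{396638}{81} \approx 4896.8$)
$\frac{z}{16838} - \frac{94942}{\frac{1}{-256479 - 331513}} = \frac{396638}{81 \cdot 16838} - \frac{94942}{\frac{1}{-256479 - 331513}} = \frac{396638}{81} \cdot \frac{1}{16838} - \frac{94942}{\frac{1}{-587992}} = \frac{198319}{681939} - \frac{94942}{- \frac{1}{587992}} = \frac{198319}{681939} - -55825136464 = \frac{198319}{681939} + 55825136464 = \frac{38069337735322015}{681939}$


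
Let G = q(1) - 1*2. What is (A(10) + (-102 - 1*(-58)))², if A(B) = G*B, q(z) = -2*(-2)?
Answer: 576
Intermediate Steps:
q(z) = 4
G = 2 (G = 4 - 1*2 = 4 - 2 = 2)
A(B) = 2*B
(A(10) + (-102 - 1*(-58)))² = (2*10 + (-102 - 1*(-58)))² = (20 + (-102 + 58))² = (20 - 44)² = (-24)² = 576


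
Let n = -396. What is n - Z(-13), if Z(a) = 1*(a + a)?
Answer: -370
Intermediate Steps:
Z(a) = 2*a (Z(a) = 1*(2*a) = 2*a)
n - Z(-13) = -396 - 2*(-13) = -396 - 1*(-26) = -396 + 26 = -370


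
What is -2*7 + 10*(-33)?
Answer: -344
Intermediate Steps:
-2*7 + 10*(-33) = -14 - 330 = -344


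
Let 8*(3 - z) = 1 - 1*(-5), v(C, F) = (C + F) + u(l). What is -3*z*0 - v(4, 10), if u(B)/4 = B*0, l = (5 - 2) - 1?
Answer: -14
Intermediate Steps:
l = 2 (l = 3 - 1 = 2)
u(B) = 0 (u(B) = 4*(B*0) = 4*0 = 0)
v(C, F) = C + F (v(C, F) = (C + F) + 0 = C + F)
z = 9/4 (z = 3 - (1 - 1*(-5))/8 = 3 - (1 + 5)/8 = 3 - 1/8*6 = 3 - 3/4 = 9/4 ≈ 2.2500)
-3*z*0 - v(4, 10) = -3*9/4*0 - (4 + 10) = -27/4*0 - 1*14 = 0 - 14 = -14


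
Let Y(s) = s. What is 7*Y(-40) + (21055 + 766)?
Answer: 21541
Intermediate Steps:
7*Y(-40) + (21055 + 766) = 7*(-40) + (21055 + 766) = -280 + 21821 = 21541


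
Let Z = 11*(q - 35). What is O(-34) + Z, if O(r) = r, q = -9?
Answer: -518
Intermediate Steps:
Z = -484 (Z = 11*(-9 - 35) = 11*(-44) = -484)
O(-34) + Z = -34 - 484 = -518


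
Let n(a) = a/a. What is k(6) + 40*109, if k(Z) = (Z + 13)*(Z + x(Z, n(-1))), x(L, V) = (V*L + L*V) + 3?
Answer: 4759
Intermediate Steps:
n(a) = 1
x(L, V) = 3 + 2*L*V (x(L, V) = (L*V + L*V) + 3 = 2*L*V + 3 = 3 + 2*L*V)
k(Z) = (3 + 3*Z)*(13 + Z) (k(Z) = (Z + 13)*(Z + (3 + 2*Z*1)) = (13 + Z)*(Z + (3 + 2*Z)) = (13 + Z)*(3 + 3*Z) = (3 + 3*Z)*(13 + Z))
k(6) + 40*109 = (39 + 3*6² + 42*6) + 40*109 = (39 + 3*36 + 252) + 4360 = (39 + 108 + 252) + 4360 = 399 + 4360 = 4759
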